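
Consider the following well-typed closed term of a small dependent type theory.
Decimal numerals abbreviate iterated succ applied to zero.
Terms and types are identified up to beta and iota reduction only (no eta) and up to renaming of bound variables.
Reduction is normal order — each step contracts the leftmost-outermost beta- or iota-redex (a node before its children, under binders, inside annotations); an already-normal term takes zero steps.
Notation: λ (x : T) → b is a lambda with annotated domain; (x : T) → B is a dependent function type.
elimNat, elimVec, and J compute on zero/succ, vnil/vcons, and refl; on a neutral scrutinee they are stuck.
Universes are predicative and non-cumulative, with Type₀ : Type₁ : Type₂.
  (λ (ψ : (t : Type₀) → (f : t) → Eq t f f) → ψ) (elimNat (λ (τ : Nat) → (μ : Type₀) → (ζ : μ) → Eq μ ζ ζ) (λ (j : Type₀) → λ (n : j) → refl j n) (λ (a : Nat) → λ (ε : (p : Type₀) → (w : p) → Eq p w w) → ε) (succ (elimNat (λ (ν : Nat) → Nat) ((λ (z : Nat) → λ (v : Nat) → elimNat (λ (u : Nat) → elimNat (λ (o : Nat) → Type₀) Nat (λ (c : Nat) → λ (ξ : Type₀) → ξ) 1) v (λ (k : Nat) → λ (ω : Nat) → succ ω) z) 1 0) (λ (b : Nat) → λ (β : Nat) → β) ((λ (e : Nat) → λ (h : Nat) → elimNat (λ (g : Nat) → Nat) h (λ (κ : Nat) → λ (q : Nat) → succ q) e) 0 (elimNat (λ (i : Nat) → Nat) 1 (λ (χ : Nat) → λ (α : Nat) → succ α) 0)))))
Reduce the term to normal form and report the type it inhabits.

reduced normal form:
  λ (ψ : Type₀) → λ (t : ψ) → refl ψ t
type:
  (ψ : Type₀) → (t : ψ) → Eq ψ t t


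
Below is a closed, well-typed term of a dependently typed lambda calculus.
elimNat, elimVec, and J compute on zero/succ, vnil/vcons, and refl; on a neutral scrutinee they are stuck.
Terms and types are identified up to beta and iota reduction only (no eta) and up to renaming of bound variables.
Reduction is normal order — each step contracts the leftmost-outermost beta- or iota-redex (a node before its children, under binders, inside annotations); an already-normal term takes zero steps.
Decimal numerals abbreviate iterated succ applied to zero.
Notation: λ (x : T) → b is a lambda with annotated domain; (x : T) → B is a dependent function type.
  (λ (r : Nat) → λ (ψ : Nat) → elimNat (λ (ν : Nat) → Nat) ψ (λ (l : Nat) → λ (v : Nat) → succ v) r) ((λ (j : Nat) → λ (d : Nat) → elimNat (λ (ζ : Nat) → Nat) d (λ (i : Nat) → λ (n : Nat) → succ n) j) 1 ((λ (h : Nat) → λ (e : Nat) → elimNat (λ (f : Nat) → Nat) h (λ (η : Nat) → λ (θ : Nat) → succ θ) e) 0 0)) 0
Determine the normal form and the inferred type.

reduced normal form:
  1
type:
  Nat
observation: the term reaches its normal form after 15 normal-order steps.


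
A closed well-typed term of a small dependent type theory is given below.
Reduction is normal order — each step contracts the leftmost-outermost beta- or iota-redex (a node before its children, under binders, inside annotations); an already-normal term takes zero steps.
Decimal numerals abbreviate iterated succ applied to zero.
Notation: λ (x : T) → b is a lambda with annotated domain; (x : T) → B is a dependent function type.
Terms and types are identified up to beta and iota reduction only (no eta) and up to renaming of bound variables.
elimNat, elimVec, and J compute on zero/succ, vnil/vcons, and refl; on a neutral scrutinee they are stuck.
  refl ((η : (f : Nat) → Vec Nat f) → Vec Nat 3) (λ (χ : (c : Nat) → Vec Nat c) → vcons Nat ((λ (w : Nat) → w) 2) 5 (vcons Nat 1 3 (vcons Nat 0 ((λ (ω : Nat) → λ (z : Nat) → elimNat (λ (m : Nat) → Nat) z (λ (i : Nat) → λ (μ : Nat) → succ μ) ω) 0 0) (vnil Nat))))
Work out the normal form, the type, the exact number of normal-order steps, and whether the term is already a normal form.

resulting normal form:
  refl ((η : (f : Nat) → Vec Nat f) → Vec Nat 3) (λ (χ : (c : Nat) → Vec Nat c) → vcons Nat 2 5 (vcons Nat 1 3 (vcons Nat 0 0 (vnil Nat))))
type:
  Eq ((η : (f : Nat) → Vec Nat f) → Vec Nat 3) (λ (χ : (c : Nat) → Vec Nat c) → vcons Nat 2 5 (vcons Nat 1 3 (vcons Nat 0 0 (vnil Nat)))) (λ (w : (ω : Nat) → Vec Nat ω) → vcons Nat 2 5 (vcons Nat 1 3 (vcons Nat 0 0 (vnil Nat))))
steps to reach normal form (normal order): 4
started in normal form: no
first redex: a beta-redex


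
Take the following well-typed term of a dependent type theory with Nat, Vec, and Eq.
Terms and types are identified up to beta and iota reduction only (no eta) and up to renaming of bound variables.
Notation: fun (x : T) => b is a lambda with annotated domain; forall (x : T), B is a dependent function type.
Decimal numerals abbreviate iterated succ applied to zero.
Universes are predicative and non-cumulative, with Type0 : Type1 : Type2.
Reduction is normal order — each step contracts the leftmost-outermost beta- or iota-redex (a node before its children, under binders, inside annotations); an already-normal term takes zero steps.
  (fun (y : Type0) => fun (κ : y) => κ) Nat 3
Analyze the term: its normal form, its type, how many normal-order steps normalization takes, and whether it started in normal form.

normal form:
  3
the term's type:
  Nat
reduction steps (normal order): 2
term was already normal: no
first contracted redex: a beta-redex


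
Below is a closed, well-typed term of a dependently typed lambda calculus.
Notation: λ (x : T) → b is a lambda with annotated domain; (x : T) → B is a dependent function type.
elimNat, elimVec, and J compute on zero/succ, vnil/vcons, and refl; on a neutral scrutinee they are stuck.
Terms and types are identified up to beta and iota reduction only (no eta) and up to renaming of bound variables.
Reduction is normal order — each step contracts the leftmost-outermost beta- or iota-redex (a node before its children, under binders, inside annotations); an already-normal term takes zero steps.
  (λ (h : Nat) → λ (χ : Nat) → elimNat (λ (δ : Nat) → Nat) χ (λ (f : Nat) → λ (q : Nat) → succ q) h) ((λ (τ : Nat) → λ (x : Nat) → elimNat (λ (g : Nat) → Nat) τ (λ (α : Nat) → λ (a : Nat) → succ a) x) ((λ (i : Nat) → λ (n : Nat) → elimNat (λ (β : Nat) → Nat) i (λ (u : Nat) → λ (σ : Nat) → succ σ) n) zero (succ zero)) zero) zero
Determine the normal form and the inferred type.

reduced normal form:
  succ zero
the term's type:
  Nat


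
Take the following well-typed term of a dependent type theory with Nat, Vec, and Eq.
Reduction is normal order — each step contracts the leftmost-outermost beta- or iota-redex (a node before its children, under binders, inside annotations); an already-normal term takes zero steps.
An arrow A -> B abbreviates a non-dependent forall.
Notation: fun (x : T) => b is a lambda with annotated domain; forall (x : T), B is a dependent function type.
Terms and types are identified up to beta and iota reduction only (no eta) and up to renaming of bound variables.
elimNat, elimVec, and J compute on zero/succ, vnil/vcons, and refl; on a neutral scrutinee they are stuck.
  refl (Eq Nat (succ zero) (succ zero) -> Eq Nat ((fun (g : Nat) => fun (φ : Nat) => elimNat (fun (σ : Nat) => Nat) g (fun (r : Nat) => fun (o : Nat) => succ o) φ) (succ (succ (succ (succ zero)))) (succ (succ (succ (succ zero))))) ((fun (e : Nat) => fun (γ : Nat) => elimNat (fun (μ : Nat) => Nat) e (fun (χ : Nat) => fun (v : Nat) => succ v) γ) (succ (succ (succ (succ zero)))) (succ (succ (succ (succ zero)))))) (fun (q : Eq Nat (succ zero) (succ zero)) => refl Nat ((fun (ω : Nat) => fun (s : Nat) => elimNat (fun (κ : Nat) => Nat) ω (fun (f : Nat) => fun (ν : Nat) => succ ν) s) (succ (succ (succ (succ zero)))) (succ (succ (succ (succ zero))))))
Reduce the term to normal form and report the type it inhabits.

reduced normal form:
  refl (Eq Nat (succ zero) (succ zero) -> Eq Nat (succ (succ (succ (succ (succ (succ (succ (succ zero)))))))) (succ (succ (succ (succ (succ (succ (succ (succ zero))))))))) (fun (g : Eq Nat (succ zero) (succ zero)) => refl Nat (succ (succ (succ (succ (succ (succ (succ (succ zero)))))))))
type:
  Eq (Eq Nat (succ zero) (succ zero) -> Eq Nat (succ (succ (succ (succ (succ (succ (succ (succ zero)))))))) (succ (succ (succ (succ (succ (succ (succ (succ zero))))))))) (fun (g : Eq Nat (succ zero) (succ zero)) => refl Nat (succ (succ (succ (succ (succ (succ (succ (succ zero))))))))) (fun (φ : Eq Nat (succ zero) (succ zero)) => refl Nat (succ (succ (succ (succ (succ (succ (succ (succ zero)))))))))
observation: the leftmost-outermost redex is a beta-redex, and normalization takes 45 steps.


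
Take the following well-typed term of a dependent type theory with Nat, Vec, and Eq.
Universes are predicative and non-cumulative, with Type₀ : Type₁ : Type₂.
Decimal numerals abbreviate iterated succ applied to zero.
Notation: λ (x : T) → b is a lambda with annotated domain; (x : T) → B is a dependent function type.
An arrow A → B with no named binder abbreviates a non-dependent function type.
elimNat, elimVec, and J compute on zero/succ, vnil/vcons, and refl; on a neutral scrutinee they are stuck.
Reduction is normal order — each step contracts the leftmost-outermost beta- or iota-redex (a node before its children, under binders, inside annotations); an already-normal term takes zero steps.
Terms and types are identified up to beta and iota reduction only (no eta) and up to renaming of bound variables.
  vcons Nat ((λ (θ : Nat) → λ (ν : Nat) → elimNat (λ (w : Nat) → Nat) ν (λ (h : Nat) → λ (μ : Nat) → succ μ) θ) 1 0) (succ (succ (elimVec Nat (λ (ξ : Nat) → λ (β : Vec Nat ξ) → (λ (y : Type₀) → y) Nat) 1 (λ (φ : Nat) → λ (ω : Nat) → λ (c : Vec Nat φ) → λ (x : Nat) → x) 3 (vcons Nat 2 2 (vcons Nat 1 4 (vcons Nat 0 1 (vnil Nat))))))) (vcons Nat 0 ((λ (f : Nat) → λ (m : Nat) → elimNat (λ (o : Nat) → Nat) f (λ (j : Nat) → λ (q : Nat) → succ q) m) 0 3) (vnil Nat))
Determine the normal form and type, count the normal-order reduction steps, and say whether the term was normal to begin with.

resulting normal form:
  vcons Nat 1 3 (vcons Nat 0 3 (vnil Nat))
inferred type:
  Vec Nat 2
steps to reach normal form (normal order): 34
already normal: no
first contracted redex: a beta-redex


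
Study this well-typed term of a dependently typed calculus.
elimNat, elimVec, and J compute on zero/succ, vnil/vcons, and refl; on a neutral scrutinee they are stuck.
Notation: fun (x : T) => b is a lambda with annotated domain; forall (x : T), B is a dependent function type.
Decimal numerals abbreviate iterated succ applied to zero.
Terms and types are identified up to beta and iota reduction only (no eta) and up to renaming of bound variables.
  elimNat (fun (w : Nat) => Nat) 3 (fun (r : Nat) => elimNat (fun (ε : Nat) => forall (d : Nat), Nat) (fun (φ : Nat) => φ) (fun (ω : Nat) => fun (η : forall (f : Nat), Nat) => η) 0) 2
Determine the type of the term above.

type:
  Nat


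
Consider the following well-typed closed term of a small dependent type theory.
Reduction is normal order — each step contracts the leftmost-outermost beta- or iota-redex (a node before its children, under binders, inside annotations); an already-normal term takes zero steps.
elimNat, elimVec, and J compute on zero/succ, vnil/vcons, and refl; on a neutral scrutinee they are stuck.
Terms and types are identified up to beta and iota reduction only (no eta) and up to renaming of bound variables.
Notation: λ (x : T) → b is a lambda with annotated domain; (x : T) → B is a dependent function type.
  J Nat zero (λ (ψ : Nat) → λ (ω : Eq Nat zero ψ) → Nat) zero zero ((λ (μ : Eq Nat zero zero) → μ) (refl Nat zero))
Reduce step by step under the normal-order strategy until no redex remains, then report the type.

normal-order reduction sequence:
  J Nat zero (λ (ψ : Nat) → λ (ω : Eq Nat zero ψ) → Nat) zero zero ((λ (μ : Eq Nat zero zero) → μ) (refl Nat zero))
  ~> J Nat zero (λ (ψ : Nat) → λ (ω : Eq Nat zero ψ) → Nat) zero zero (refl Nat zero)
  ~> zero
the term's type:
  Nat


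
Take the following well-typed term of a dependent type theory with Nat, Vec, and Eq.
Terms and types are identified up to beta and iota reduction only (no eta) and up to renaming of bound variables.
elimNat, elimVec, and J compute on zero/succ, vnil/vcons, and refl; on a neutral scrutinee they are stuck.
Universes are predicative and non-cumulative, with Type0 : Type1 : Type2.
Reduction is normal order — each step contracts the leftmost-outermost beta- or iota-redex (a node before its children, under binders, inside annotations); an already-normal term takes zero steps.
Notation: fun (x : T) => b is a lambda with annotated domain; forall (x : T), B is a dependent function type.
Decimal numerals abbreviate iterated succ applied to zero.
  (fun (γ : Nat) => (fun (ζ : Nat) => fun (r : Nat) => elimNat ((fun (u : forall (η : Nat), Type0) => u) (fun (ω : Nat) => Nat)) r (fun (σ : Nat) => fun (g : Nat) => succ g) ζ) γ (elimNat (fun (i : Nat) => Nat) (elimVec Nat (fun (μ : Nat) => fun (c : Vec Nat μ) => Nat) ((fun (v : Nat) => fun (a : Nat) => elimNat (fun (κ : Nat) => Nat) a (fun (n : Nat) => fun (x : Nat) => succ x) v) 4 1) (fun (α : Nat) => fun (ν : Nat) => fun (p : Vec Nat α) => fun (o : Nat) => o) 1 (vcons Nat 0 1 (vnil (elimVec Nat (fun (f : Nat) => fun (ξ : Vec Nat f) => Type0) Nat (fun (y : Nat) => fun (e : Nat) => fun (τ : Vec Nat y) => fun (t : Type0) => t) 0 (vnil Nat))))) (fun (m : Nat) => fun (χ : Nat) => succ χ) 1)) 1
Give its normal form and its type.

reduced normal form:
  7
the term's type:
  Nat


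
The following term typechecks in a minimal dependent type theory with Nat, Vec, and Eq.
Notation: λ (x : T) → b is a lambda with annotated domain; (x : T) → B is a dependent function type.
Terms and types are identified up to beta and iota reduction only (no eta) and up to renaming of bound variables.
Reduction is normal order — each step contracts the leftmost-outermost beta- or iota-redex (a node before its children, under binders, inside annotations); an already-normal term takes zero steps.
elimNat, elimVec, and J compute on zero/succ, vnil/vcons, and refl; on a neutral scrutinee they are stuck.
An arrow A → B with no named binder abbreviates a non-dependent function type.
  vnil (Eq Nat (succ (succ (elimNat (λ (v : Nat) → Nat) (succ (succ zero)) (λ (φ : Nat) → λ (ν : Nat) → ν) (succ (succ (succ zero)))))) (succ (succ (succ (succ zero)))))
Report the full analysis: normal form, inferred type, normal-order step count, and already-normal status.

reduced normal form:
  vnil (Eq Nat (succ (succ (succ (succ zero)))) (succ (succ (succ (succ zero)))))
type:
  Vec (Eq Nat (succ (succ (succ (succ zero)))) (succ (succ (succ (succ zero))))) zero
steps to reach normal form (normal order): 10
already normal: no
first redex: an elimNat iota-redex


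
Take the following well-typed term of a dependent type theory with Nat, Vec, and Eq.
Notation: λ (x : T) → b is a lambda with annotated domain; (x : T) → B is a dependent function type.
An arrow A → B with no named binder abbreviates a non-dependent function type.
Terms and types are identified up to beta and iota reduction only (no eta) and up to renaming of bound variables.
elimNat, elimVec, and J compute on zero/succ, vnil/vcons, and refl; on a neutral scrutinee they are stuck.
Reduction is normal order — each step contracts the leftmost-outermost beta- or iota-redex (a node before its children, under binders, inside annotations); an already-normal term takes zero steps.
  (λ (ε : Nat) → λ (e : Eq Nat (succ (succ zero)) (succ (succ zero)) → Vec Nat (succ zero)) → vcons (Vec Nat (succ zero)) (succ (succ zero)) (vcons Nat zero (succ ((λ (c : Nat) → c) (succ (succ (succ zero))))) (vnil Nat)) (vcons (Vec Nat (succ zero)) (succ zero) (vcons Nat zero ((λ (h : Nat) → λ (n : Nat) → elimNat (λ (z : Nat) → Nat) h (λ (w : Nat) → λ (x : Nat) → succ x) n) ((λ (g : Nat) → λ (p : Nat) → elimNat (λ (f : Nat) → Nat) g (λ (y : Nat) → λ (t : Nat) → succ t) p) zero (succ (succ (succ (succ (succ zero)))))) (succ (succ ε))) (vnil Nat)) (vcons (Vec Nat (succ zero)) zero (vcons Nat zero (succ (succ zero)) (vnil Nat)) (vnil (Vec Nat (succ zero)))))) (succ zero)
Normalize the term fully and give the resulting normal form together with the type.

normal form:
  λ (ε : Eq Nat (succ (succ zero)) (succ (succ zero)) → Vec Nat (succ zero)) → vcons (Vec Nat (succ zero)) (succ (succ zero)) (vcons Nat zero (succ (succ (succ (succ zero)))) (vnil Nat)) (vcons (Vec Nat (succ zero)) (succ zero) (vcons Nat zero (succ (succ (succ (succ (succ (succ (succ (succ zero)))))))) (vnil Nat)) (vcons (Vec Nat (succ zero)) zero (vcons Nat zero (succ (succ zero)) (vnil Nat)) (vnil (Vec Nat (succ zero)))))
inferred type:
  (Eq Nat (succ (succ zero)) (succ (succ zero)) → Vec Nat (succ zero)) → Vec (Vec Nat (succ zero)) (succ (succ (succ zero)))


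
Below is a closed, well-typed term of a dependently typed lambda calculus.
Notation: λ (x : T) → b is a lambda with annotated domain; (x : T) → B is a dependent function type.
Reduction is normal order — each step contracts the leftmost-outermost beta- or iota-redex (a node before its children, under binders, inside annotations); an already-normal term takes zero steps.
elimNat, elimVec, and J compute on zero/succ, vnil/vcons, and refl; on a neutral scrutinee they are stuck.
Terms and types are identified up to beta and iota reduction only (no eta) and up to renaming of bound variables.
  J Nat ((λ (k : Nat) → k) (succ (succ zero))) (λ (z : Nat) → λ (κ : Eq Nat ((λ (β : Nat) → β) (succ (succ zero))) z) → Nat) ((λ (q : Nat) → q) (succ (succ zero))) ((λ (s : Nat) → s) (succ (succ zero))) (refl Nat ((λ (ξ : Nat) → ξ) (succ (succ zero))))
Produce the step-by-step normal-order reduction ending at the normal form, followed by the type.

normal-order reduction sequence:
  J Nat ((λ (k : Nat) → k) (succ (succ zero))) (λ (z : Nat) → λ (κ : Eq Nat ((λ (β : Nat) → β) (succ (succ zero))) z) → Nat) ((λ (q : Nat) → q) (succ (succ zero))) ((λ (s : Nat) → s) (succ (succ zero))) (refl Nat ((λ (ξ : Nat) → ξ) (succ (succ zero))))
  ~> (λ (k : Nat) → k) (succ (succ zero))
  ~> succ (succ zero)
the term's type:
  Nat


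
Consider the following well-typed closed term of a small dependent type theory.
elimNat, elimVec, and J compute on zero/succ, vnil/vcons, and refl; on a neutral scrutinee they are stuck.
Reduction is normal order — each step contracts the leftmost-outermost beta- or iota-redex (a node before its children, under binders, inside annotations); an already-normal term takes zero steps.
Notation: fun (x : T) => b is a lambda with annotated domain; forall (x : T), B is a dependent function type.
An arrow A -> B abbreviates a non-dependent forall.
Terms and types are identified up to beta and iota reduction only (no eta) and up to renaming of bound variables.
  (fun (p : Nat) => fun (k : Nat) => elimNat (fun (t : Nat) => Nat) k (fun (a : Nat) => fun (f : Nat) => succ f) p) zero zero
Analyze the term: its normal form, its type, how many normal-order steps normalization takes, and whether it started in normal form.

reduced normal form:
  zero
inferred type:
  Nat
reduction steps (normal order): 3
started in normal form: no
first contracted redex: a beta-redex


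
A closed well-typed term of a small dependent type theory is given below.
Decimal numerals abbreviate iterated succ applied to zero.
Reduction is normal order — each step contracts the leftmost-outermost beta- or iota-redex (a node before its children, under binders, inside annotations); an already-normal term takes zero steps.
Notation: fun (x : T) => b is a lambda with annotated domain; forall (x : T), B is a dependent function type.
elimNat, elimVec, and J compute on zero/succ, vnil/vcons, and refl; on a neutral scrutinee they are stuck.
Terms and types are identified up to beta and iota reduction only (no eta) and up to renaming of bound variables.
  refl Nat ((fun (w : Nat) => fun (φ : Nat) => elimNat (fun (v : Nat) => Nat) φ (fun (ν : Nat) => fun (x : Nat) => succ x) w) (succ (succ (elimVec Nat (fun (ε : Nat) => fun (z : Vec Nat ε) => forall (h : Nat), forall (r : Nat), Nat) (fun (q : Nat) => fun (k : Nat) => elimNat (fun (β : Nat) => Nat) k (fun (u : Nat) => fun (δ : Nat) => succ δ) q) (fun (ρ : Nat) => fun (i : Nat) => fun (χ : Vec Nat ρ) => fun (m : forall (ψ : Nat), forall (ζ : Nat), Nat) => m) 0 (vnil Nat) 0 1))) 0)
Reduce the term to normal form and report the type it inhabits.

normal form:
  refl Nat 3
type:
  Eq Nat 3 3


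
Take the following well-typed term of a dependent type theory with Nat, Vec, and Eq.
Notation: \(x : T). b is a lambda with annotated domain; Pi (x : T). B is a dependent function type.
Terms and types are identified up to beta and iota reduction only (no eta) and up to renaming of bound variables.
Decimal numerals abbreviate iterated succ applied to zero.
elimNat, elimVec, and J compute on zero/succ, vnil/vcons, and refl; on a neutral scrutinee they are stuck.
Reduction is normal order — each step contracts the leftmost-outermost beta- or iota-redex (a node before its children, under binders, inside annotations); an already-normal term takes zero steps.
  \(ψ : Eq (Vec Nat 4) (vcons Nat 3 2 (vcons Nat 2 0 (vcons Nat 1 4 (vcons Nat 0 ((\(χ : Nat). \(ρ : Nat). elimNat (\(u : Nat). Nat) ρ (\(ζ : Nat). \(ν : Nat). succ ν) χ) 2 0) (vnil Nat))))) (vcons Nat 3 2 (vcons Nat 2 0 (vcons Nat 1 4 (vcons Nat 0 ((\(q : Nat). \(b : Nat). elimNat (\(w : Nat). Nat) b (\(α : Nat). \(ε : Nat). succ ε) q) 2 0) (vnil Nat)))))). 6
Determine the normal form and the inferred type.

resulting normal form:
  \(ψ : Eq (Vec Nat 4) (vcons Nat 3 2 (vcons Nat 2 0 (vcons Nat 1 4 (vcons Nat 0 2 (vnil Nat))))) (vcons Nat 3 2 (vcons Nat 2 0 (vcons Nat 1 4 (vcons Nat 0 2 (vnil Nat)))))). 6
inferred type:
  Pi (ψ : Eq (Vec Nat 4) (vcons Nat 3 2 (vcons Nat 2 0 (vcons Nat 1 4 (vcons Nat 0 2 (vnil Nat))))) (vcons Nat 3 2 (vcons Nat 2 0 (vcons Nat 1 4 (vcons Nat 0 2 (vnil Nat)))))). Nat


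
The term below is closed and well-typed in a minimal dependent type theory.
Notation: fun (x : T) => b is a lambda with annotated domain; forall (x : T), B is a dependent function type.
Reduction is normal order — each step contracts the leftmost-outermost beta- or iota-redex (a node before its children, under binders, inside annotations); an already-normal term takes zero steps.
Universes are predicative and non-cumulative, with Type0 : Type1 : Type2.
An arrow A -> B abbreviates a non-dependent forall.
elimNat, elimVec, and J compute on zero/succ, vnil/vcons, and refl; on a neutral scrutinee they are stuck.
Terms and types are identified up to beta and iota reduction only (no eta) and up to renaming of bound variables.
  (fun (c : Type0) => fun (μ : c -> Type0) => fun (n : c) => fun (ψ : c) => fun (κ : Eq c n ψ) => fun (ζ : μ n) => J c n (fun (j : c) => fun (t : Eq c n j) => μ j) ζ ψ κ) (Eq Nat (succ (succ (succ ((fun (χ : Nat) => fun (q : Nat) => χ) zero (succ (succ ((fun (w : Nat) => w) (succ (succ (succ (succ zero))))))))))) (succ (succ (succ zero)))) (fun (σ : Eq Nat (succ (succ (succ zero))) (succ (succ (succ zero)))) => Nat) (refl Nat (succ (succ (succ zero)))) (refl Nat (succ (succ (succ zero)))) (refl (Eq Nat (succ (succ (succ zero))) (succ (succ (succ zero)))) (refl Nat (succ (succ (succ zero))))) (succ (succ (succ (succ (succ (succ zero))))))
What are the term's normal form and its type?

resulting normal form:
  succ (succ (succ (succ (succ (succ zero)))))
type:
  Nat
observation: 7 normal-order steps separate the term from its normal form.


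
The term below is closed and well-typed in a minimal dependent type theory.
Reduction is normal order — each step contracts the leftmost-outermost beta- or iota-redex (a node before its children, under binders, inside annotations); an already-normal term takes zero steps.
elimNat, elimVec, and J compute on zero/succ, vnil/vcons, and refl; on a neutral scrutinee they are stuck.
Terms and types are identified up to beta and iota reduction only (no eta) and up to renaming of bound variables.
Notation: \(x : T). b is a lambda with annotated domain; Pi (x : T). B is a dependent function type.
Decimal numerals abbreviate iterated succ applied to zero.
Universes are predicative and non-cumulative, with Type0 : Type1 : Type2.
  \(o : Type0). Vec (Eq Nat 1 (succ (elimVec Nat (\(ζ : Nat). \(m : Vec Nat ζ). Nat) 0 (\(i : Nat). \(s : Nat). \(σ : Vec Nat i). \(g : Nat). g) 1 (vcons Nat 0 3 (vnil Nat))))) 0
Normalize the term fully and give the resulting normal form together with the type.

reduced normal form:
  \(o : Type0). Vec (Eq Nat 1 1) 0
inferred type:
  Pi (o : Type0). Type0
observation: the first redex contracted is an elimVec iota-redex; the normal form is reached in 6 normal-order steps.


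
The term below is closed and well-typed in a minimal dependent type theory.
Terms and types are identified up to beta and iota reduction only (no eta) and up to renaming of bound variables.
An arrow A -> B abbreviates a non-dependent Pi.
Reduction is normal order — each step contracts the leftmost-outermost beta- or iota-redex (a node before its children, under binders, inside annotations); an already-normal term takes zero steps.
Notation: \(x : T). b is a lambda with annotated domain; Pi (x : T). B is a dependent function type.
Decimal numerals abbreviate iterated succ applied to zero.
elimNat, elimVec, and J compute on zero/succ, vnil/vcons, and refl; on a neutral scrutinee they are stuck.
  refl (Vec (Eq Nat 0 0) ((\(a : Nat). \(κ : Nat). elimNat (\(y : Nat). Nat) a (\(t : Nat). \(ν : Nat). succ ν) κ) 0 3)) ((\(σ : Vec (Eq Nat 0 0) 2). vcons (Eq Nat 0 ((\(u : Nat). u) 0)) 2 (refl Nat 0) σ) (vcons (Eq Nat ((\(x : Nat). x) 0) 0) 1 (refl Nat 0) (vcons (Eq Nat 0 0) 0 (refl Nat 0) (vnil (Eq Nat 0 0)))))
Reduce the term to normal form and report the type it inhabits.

reduced normal form:
  refl (Vec (Eq Nat 0 0) 3) (vcons (Eq Nat 0 0) 2 (refl Nat 0) (vcons (Eq Nat 0 0) 1 (refl Nat 0) (vcons (Eq Nat 0 0) 0 (refl Nat 0) (vnil (Eq Nat 0 0)))))
the term's type:
  Eq (Vec (Eq Nat 0 0) 3) (vcons (Eq Nat 0 0) 2 (refl Nat 0) (vcons (Eq Nat 0 0) 1 (refl Nat 0) (vcons (Eq Nat 0 0) 0 (refl Nat 0) (vnil (Eq Nat 0 0))))) (vcons (Eq Nat 0 0) 2 (refl Nat 0) (vcons (Eq Nat 0 0) 1 (refl Nat 0) (vcons (Eq Nat 0 0) 0 (refl Nat 0) (vnil (Eq Nat 0 0)))))
observation: 15 normal-order steps separate the term from its normal form.


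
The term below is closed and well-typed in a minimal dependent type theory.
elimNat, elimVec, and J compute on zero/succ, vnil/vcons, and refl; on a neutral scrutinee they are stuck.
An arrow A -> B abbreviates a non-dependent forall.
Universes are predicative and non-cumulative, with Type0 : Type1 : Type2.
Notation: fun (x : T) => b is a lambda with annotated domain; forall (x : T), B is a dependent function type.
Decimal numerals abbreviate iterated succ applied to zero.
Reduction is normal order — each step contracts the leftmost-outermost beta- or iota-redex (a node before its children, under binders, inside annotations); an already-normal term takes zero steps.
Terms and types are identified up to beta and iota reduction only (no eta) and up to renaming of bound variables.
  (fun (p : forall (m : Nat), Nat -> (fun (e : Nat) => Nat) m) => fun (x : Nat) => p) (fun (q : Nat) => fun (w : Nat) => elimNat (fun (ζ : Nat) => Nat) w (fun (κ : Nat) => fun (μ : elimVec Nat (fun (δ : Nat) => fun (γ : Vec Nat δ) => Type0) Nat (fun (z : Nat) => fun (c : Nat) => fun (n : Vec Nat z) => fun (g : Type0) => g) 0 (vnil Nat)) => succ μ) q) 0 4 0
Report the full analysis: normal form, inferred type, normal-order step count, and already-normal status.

resulting normal form:
  4
type:
  Nat
steps to reach normal form (normal order): 17
term was already normal: no
first contracted redex: a beta-redex


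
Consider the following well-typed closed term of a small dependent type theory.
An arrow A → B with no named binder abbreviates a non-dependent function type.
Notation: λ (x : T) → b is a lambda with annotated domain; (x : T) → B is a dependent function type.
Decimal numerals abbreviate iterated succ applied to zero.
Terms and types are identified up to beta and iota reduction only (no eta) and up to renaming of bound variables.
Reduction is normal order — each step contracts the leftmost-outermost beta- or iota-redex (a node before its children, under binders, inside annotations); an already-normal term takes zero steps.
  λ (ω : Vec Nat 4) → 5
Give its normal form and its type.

resulting normal form:
  λ (ω : Vec Nat 4) → 5
type:
  Vec Nat 4 → Nat


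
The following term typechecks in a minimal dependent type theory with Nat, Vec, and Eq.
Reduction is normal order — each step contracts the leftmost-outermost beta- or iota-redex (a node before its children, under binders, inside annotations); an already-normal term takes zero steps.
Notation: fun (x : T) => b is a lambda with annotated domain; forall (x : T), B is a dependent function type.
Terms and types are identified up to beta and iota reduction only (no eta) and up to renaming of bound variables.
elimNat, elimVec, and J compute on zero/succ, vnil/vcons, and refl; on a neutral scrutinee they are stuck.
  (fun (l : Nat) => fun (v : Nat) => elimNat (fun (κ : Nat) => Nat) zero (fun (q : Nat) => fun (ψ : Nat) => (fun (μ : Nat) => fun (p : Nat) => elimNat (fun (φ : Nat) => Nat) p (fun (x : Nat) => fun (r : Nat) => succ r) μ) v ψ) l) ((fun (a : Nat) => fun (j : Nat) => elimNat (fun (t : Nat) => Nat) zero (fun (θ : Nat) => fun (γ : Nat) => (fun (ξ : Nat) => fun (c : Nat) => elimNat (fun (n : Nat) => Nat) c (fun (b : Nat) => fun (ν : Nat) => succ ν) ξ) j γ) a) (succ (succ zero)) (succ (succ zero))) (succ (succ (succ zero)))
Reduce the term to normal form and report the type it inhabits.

resulting normal form:
  succ (succ (succ (succ (succ (succ (succ (succ (succ (succ (succ (succ zero)))))))))))
inferred type:
  Nat


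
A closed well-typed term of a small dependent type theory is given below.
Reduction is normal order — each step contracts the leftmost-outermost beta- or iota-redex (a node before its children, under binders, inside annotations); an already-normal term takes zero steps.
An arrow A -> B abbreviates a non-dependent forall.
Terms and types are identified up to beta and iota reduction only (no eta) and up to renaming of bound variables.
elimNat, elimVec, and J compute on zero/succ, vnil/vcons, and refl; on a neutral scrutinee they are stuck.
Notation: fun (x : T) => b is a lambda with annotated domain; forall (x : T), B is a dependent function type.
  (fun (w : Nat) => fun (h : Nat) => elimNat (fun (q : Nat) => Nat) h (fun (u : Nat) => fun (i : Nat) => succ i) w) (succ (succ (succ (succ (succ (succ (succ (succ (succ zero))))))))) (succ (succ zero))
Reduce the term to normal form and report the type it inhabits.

normal form:
  succ (succ (succ (succ (succ (succ (succ (succ (succ (succ (succ zero))))))))))
the term's type:
  Nat
observation: 30 normal-order steps separate the term from its normal form.


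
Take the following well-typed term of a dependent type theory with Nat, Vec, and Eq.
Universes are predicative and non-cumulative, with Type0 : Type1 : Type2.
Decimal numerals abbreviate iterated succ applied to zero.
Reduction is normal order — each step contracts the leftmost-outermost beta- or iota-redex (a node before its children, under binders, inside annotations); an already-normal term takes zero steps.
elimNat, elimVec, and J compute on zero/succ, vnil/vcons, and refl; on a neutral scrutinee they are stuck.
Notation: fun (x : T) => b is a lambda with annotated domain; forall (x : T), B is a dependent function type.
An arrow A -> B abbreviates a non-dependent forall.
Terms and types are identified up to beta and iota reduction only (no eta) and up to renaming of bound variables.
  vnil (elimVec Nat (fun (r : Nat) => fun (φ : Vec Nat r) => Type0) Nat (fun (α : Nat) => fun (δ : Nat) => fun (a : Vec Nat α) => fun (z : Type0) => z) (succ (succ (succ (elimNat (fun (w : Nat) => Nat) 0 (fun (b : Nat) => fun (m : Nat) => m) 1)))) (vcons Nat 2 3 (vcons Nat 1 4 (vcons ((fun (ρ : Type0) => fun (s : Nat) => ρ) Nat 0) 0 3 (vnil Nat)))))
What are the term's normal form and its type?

reduced normal form:
  vnil Nat
the term's type:
  Vec Nat 0
observation: the first redex contracted is an elimVec iota-redex; the normal form is reached in 16 normal-order steps.


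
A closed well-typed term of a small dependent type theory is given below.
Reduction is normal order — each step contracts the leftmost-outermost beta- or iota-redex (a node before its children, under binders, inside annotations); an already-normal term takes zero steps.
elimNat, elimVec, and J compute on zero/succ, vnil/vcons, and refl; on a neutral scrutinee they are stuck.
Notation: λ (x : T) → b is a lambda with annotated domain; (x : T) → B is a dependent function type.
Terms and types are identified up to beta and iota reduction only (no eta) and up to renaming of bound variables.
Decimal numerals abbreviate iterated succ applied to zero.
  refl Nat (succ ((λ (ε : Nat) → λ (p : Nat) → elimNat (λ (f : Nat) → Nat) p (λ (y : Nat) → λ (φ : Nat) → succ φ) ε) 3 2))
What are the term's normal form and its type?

resulting normal form:
  refl Nat 6
inferred type:
  Eq Nat 6 6


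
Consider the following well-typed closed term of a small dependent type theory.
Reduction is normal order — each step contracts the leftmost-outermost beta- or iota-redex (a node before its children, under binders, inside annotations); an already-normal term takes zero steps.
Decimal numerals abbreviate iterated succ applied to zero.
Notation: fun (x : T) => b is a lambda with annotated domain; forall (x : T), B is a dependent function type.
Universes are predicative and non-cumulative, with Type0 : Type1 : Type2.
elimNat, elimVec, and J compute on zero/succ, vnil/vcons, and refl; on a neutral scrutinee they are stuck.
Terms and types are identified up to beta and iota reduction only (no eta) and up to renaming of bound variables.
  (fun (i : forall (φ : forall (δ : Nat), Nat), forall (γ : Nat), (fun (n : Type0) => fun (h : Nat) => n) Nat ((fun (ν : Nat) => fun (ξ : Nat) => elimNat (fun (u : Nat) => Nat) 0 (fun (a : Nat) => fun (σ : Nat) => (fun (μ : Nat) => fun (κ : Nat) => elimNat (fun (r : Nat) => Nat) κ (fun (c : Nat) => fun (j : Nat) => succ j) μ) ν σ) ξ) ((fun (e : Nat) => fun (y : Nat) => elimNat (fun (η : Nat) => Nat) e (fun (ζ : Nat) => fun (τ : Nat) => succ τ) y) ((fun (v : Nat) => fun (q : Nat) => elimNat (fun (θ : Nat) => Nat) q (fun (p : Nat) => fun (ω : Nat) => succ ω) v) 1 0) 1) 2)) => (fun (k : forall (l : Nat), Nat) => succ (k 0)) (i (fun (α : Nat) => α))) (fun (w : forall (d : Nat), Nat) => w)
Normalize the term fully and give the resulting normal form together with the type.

normal form:
  1
type:
  Nat
observation: 4 normal-order steps separate the term from its normal form.


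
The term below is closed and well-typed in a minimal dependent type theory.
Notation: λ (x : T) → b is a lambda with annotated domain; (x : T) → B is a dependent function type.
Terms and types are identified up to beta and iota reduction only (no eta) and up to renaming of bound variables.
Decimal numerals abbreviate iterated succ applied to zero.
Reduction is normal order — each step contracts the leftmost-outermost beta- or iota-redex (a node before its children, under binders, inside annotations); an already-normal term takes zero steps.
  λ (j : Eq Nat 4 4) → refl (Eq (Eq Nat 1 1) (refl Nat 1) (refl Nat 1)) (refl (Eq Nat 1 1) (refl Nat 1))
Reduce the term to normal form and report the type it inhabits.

normal form:
  λ (j : Eq Nat 4 4) → refl (Eq (Eq Nat 1 1) (refl Nat 1) (refl Nat 1)) (refl (Eq Nat 1 1) (refl Nat 1))
inferred type:
  (j : Eq Nat 4 4) → Eq (Eq (Eq Nat 1 1) (refl Nat 1) (refl Nat 1)) (refl (Eq Nat 1 1) (refl Nat 1)) (refl (Eq Nat 1 1) (refl Nat 1))


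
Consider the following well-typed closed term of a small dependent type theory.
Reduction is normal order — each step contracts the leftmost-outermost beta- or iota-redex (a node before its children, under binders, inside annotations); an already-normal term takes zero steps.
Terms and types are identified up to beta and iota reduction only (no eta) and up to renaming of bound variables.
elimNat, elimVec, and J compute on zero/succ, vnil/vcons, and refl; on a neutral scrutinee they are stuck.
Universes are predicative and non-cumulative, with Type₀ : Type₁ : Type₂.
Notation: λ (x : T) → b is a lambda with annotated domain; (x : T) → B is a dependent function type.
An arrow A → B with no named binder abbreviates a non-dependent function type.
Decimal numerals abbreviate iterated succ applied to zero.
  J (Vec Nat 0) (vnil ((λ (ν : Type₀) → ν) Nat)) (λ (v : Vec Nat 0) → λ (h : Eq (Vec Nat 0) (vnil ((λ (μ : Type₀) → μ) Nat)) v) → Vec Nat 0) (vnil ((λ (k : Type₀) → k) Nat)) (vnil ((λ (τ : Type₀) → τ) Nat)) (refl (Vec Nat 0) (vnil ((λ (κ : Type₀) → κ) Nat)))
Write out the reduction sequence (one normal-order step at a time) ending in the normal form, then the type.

normal-order reduction:
  J (Vec Nat 0) (vnil ((λ (ν : Type₀) → ν) Nat)) (λ (v : Vec Nat 0) → λ (h : Eq (Vec Nat 0) (vnil ((λ (μ : Type₀) → μ) Nat)) v) → Vec Nat 0) (vnil ((λ (k : Type₀) → k) Nat)) (vnil ((λ (τ : Type₀) → τ) Nat)) (refl (Vec Nat 0) (vnil ((λ (κ : Type₀) → κ) Nat)))
  ~> vnil ((λ (ν : Type₀) → ν) Nat)
  ~> vnil Nat
the term's type:
  Vec Nat 0


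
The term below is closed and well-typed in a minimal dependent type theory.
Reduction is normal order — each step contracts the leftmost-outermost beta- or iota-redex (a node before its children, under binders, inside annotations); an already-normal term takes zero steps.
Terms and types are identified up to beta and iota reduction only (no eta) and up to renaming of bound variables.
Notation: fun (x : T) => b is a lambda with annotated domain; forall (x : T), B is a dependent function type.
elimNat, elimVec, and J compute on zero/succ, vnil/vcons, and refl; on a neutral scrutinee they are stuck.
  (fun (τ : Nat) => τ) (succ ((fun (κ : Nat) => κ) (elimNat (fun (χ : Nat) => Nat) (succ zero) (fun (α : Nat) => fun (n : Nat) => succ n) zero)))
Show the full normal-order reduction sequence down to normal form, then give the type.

reduction (normal order):
  (fun (τ : Nat) => τ) (succ ((fun (κ : Nat) => κ) (elimNat (fun (χ : Nat) => Nat) (succ zero) (fun (α : Nat) => fun (n : Nat) => succ n) zero)))
  ~> succ ((fun (τ : Nat) => τ) (elimNat (fun (κ : Nat) => Nat) (succ zero) (fun (χ : Nat) => fun (α : Nat) => succ α) zero))
  ~> succ (elimNat (fun (τ : Nat) => Nat) (succ zero) (fun (κ : Nat) => fun (χ : Nat) => succ χ) zero)
  ~> succ (succ zero)
the term's type:
  Nat


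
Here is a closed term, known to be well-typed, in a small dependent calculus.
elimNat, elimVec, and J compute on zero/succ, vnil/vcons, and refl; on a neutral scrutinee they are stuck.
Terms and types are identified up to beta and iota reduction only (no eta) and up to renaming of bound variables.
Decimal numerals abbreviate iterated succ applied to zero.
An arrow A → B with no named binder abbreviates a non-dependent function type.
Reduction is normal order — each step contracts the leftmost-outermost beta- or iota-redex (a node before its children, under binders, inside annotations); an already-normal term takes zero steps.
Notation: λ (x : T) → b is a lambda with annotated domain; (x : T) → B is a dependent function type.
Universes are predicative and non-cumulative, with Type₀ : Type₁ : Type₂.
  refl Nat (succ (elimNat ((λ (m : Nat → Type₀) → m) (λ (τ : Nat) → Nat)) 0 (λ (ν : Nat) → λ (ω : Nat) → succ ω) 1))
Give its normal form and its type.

reduced normal form:
  refl Nat 2
inferred type:
  Eq Nat 2 2


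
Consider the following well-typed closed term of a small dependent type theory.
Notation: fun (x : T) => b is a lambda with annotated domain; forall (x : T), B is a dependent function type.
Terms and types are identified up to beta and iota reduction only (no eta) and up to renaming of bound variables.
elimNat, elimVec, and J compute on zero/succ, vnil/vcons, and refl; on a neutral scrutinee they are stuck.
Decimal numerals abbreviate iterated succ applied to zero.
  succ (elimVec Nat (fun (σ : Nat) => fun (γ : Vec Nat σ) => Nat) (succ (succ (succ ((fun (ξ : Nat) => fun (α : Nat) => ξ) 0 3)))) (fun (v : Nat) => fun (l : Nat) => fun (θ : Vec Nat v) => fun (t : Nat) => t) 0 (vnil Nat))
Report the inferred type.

the term's type:
  Nat
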